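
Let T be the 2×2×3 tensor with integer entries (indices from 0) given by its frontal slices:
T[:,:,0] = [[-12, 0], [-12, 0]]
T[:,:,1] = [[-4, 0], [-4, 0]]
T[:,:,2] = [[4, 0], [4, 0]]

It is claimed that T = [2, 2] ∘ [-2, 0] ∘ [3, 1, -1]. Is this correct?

Reconstruct entrywise from the claimed factors. For example, T[0,0,1] = -4 and Σₗ aₗ[0]bₗ[0]cₗ[1] = (2)·(-2)·(1) = -4; checking all 12 entries, every one matches. The claim holds.

Yes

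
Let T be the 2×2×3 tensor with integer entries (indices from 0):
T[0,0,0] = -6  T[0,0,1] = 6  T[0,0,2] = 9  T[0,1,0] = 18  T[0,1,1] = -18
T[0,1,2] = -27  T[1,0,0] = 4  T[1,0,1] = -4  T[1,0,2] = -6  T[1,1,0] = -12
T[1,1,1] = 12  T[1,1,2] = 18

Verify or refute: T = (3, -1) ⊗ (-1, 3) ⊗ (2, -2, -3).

No

Reconstruct entry (1,0,0) from the claimed factors: Σₗ aₗ[1]bₗ[0]cₗ[0] = (-1)·(-1)·(2) = 2, but T[1,0,0] = 4. The claim is false.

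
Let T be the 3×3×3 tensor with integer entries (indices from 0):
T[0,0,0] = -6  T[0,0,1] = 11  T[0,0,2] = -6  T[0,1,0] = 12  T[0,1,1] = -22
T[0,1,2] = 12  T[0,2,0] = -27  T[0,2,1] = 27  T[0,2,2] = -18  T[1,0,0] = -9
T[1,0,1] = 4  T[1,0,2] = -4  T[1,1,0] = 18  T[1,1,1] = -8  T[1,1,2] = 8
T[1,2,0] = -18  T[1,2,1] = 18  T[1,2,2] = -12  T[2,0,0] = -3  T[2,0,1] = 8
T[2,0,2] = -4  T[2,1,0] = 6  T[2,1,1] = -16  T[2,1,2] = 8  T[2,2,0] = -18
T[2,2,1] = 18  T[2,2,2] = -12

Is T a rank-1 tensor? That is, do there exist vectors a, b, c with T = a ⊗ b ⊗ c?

The mode-1 unfolding of T (rows indexed by i, columns by (j,k) = (0,0), (0,1), (0,2), (1,0), (1,1), (1,2), (2,0), (2,1), (2,2)) is [[-6, 11, -6, 12, -22, 12, -27, 27, -18], [-9, 4, -4, 18, -8, 8, -18, 18, -12], [-3, 8, -4, 6, -16, 8, -18, 18, -12]].
There the 2×2 minor on rows i ∈ {0, 1}, columns (j,k) ∈ {(0,0), (0,1)} is det [[-6, 11], [-9, 4]] = 75 ≠ 0, so this unfolding has rank ≥ 2; CP rank is at least every unfolding rank, so rank(T) ≥ 2.
In particular rank(T) ≥ 2 > 1, so T is not rank-1.

No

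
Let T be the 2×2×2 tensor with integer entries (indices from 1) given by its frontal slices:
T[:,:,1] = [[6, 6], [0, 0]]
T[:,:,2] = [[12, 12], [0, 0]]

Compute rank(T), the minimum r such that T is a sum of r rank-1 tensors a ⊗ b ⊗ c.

1

Lower bound: T ≠ 0 (e.g. T[1,1,1] = 6), so rank(T) ≥ 1.
Upper bound: if T = a ⊗ b ⊗ c then every fibre of T is a multiple of the corresponding factor, so read the factors off the fibres through the nonzero entry T[1,1,1] = 6.
The mode-1 fibre T[:,1,1] = [6, 0] gives a = [1, 0] (primitive direction); the mode-2 fibre T[1,:,1] = [6, 6] gives b = [1, 1]; then c[k] = T[1,1,k] / (a[1]·b[1]) = [6, 12] / 1 = [6, 12].
Expanding [1, 0] ⊗ [1, 1] ⊗ [6, 12] reproduces all 8 entries of T, so T = [1, 0] ⊗ [1, 1] ⊗ [6, 12] and rank(T) ≤ 1.
These bounds meet, so rank(T) = 1.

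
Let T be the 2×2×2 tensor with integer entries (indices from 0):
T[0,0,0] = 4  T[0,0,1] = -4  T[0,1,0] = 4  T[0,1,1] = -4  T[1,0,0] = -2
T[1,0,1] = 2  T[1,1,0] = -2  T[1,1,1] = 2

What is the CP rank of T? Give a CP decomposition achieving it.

rank(T) = 1

Lower bound: T ≠ 0 (e.g. T[0,0,0] = 4), so rank(T) ≥ 1.
Upper bound: if T = a ⊗ b ⊗ c then every fibre of T is a multiple of the corresponding factor, so read the factors off the fibres through the nonzero entry T[0,0,0] = 4.
The mode-1 fibre T[:,0,0] = [4, -2] gives a = [2, -1] (primitive direction); the mode-2 fibre T[0,:,0] = [4, 4] gives b = [1, 1]; then c[k] = T[0,0,k] / (a[0]·b[0]) = [4, -4] / 2 = [2, -2].
Expanding [2, -1] ⊗ [1, 1] ⊗ [2, -2] reproduces all 8 entries of T, so T = [2, -1] ⊗ [1, 1] ⊗ [2, -2] and rank(T) ≤ 1.
These bounds meet, so rank(T) = 1.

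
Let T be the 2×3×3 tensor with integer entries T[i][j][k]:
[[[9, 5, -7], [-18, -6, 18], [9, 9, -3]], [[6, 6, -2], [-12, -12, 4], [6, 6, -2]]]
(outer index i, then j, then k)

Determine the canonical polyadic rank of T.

Lower bound: the mode-1 unfolding of T (rows indexed by i, columns by (j,k) = (0,0), (0,1), (0,2), (1,0), (1,1), (1,2), (2,0), (2,1), (2,2)) is [[9, 5, -7, -18, -6, 18, 9, 9, -3], [6, 6, -2, -12, -12, 4, 6, 6, -2]].
There the 2×2 minor on rows i ∈ {0, 1}, columns (j,k) ∈ {(0,0), (0,1)} is det [[9, 5], [6, 6]] = 24 ≠ 0, so this unfolding has rank ≥ 2; CP rank is at least every unfolding rank, so rank(T) ≥ 2. (Unfolding ranks only ever bound the CP rank from below — rank(T) can be strictly larger than all of them — so the matching upper bound has to come from an explicit 2-term decomposition.)
Upper bound — finding two terms. Write S_k = T[:,:,k] for the frontal slices: S₀ = [[9, -18, 9], [6, -12, 6]], S₁ = [[5, -6, 9], [6, -12, 6]], S₂ = [[-7, 18, -3], [-2, 4, -2]].
If T = a₁ (x) b₁ (x) c₁ + a₂ (x) b₂ (x) c₂ then each S_k = c₁[k]·a₁b₁ᵀ + c₂[k]·a₂b₂ᵀ. S₀ and S₁ are linearly independent, so a₁b₁ᵀ and a₂b₂ᵀ must span the same plane of matrices: they are the rank-1 matrices of the form x·S₀ + y·S₁.
The 2×2 minor of x·S₀ + y·S₁ on rows {0,1}, columns {0,1} is −24·xy − 24·y² = (-24)·(y)(x + y), vanishing at (x:y) = (1:0) and (1:-1).
M₁ = S₀ = [[9, -18, 9], [6, -12, 6]] = 3·[3, 2][1, -2, 1]ᵀ and M₂ = S₀ − S₁ = [[4, -12, 0], [0, 0, 0]] = 4·[1, 0][1, -3, 0]ᵀ, so take a₁ = [3, 2], b₁ = [1, -2, 1], a₂ = [1, 0], b₂ = [1, -3, 0].
Each slice is an integer combination of E₁ = a₁b₁ᵀ and E₂ = a₂b₂ᵀ: S₀ = 3·E₁, S₁ = 3·E₁ − 4·E₂, S₂ = −E₁ − 4·E₂; reading off coefficients, c₁ = [3, 3, -1] and c₂ = [0, -4, -4].
Hence T = [3, 2] (x) [1, -2, 1] (x) [3, 3, -1] + [1, 0] (x) [1, -3, 0] (x) [0, -4, -4], so rank(T) ≤ 2.
These bounds meet, so rank(T) = 2.

2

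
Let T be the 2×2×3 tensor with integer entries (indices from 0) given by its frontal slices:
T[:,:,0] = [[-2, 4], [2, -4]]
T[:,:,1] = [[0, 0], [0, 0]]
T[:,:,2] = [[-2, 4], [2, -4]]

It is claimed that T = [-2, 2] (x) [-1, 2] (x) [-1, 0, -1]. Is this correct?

Yes

Reconstruct entrywise from the claimed factors. For example, T[0,0,2] = -2 and Σₗ aₗ[0]bₗ[0]cₗ[2] = (-2)·(-1)·(-1) = -2; checking all 12 entries, every one matches. The claim holds.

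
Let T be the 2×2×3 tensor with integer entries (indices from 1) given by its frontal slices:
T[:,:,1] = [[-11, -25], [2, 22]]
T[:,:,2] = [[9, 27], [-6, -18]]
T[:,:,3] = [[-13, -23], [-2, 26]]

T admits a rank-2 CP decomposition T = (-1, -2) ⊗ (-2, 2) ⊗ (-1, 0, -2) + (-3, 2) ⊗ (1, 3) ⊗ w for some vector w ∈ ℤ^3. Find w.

Subtract the known terms from T to get the rank-1 residual R = (-3, 2) ⊗ (1, 3) ⊗ w, so R[i,j,k] = a[i]·b[j]·w[k]. Pick indices with nonzero a[1]·b[1] = (-3)·(1) = -3. Only the fibre through (1,1,·) is needed: R[1,1,:] = T[1,1,:] − Σₗ aₗ[1]bₗ[1]cₗ = [-11, 9, -13] − (-1)·(-2)·(-1, 0, -2) = [-9, 9, -9]. Then w[k] = R[1,1,k] / -3 for each k, giving w = [-9, 9, -9] / -3 = (3, -3, 3).

w = (3, -3, 3)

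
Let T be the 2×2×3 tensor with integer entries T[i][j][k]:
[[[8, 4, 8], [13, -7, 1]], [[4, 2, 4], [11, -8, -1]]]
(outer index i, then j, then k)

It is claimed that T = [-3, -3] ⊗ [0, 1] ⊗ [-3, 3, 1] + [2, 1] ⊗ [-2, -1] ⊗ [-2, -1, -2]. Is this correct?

Reconstruct entrywise from the claimed factors. For example, T[1,1,1] = -8 and Σₗ aₗ[1]bₗ[1]cₗ[1] = (-3)·(1)·(3) + (1)·(-1)·(-1) = -8; checking all 12 entries, every one matches. The claim holds.

Yes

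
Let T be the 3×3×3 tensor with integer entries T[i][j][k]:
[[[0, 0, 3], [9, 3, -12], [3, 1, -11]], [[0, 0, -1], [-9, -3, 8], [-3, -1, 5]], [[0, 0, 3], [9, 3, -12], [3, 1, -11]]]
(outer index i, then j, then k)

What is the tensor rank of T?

2

Lower bound: in the mode-3 unfolding of T (rows indexed by k, columns by (i,j)) the 2×2 minor on rows k ∈ {0, 2}, columns (i,j) ∈ {(0,0), (0,1)} is det [[0, 9], [3, -12]] = -27 ≠ 0, so that unfolding has rank ≥ 2 and hence rank(T) ≥ 2 (CP rank is at least every unfolding rank, though it can be larger).
Upper bound: with S_k = T[:,:,k], the two rank-1 terms a₁b₁ᵀ, a₂b₂ᵀ are the rank-1 members of the pencil x·S₀ + y·S₂.
The 2×2 minor of x·S₀ + y·S₂ on rows {0,1}, columns {0,1} is −18·xy + 12·y² = (-6)·(3·x − 2·y)(y), vanishing at (x:y) = (2:3) and (1:0).
M₁ = 2·S₀ + 3·S₂ = [[9, -18, -27], [-3, 6, 9], [9, -18, -27]] = 3·[3, -1, 3][1, -2, -3]ᵀ and M₂ = S₀ = [[0, 9, 3], [0, -9, -3], [0, 9, 3]] = 3·[1, -1, 1][0, 3, 1]ᵀ, so take a₁ = [3, -1, 3], b₁ = [1, -2, -3], a₂ = [1, -1, 1], b₂ = [0, 3, 1].
Each slice is an integer combination of E₁ = a₁b₁ᵀ and E₂ = a₂b₂ᵀ: S₀ = 3·E₂, S₁ = E₂, S₂ = E₁ − 2·E₂; reading off coefficients, c₁ = [0, 0, 1] and c₂ = [3, 1, -2].
Hence T = [3, -1, 3] ⊗ [1, -2, -3] ⊗ [0, 0, 1] + [1, -1, 1] ⊗ [0, 3, 1] ⊗ [3, 1, -2], so rank(T) ≤ 2.
These bounds meet, so rank(T) = 2.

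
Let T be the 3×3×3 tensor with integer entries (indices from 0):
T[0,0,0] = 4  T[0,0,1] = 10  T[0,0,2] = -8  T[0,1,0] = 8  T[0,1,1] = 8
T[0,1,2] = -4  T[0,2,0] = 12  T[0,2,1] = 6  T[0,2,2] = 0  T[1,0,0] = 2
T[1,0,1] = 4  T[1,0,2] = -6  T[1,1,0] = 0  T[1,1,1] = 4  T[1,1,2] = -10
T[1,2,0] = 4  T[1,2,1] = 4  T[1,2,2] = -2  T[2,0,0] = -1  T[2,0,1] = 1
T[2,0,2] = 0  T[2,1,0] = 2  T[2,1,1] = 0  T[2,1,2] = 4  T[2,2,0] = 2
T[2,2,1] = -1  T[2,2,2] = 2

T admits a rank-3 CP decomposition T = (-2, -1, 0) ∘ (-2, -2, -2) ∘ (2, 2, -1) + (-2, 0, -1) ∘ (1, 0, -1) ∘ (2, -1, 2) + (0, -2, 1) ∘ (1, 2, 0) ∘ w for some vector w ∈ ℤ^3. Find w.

w = (1, 0, 2)

Subtract the known terms from T to get the rank-1 residual R = (0, -2, 1) ∘ (1, 2, 0) ∘ w, so R[i,j,k] = a[i]·b[j]·w[k]. Pick indices with nonzero a[1]·b[0] = (-2)·(1) = -2. Only the fibre through (1,0,·) is needed: R[1,0,:] = T[1,0,:] − Σₗ aₗ[1]bₗ[0]cₗ = [2, 4, -6] − (-1)·(-2)·(2, 2, -1) − (0)·(1)·(2, -1, 2) = [-2, 0, -4]. Then w[k] = R[1,0,k] / -2 for each k, giving w = [-2, 0, -4] / -2 = (1, 0, 2).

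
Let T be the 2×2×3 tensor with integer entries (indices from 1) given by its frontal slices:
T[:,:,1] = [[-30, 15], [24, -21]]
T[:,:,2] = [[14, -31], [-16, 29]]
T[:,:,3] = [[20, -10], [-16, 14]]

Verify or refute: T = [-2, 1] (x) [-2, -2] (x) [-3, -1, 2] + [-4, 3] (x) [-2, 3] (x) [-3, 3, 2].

Reconstruct entry (1,1,1) from the claimed factors: Σₗ aₗ[1]bₗ[1]cₗ[1] = (-2)·(-2)·(-3) + (-4)·(-2)·(-3) = -36, but T[1,1,1] = -30. The claim is false.

No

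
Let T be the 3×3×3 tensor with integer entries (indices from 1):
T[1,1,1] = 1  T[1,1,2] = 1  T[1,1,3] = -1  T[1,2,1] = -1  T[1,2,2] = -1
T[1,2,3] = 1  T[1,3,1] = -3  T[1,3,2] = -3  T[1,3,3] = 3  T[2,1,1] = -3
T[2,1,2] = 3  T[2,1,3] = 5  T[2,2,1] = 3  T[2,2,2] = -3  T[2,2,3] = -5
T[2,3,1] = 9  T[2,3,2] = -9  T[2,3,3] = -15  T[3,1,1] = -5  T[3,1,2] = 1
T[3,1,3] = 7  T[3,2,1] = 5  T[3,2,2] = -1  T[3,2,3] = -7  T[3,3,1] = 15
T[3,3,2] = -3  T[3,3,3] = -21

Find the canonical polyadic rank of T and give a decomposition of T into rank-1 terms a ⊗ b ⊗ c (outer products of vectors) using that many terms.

rank(T) = 2

Lower bound: the mode-1 unfolding of T (rows indexed by i, columns by (j,k) = (1,1), (1,2), (1,3), (2,1), (2,2), (2,3), (3,1), (3,2), (3,3)) is [[1, 1, -1, -1, -1, 1, -3, -3, 3], [-3, 3, 5, 3, -3, -5, 9, -9, -15], [-5, 1, 7, 5, -1, -7, 15, -3, -21]].
There the 2×2 minor on rows i ∈ {1, 2}, columns (j,k) ∈ {(1,1), (1,2)} is det [[1, 1], [-3, 3]] = 6 ≠ 0, so this unfolding has rank ≥ 2; CP rank is at least every unfolding rank, so rank(T) ≥ 2. (Flattening ranks never certify an upper bound on CP rank; for that we must actually write T with 2 rank-1 terms.)
Upper bound — finding two terms. Every mode-2 slice of T is a multiple of one matrix: T[:,j,:] = b[j]·M with b = [1, -1, -3] and M = [[1, 1, -1], [-3, 3, 5], [-5, 1, 7]] (rows indexed by i, columns by k). So it suffices to write M as a sum of two rank-1 matrices.
The rows of M satisfy (row 2) = 2·(row 1) + (row 3), so splitting by rows, M = [1, 2, 0][1, 1, -1]ᵀ + [0, 1, 1][-5, 1, 7]ᵀ.
Hence T = [1, 2, 0] ⊗ [1, -1, -3] ⊗ [1, 1, -1] + [0, 1, 1] ⊗ [1, -1, -3] ⊗ [-5, 1, 7], so rank(T) ≤ 2.
These bounds meet, so rank(T) = 2.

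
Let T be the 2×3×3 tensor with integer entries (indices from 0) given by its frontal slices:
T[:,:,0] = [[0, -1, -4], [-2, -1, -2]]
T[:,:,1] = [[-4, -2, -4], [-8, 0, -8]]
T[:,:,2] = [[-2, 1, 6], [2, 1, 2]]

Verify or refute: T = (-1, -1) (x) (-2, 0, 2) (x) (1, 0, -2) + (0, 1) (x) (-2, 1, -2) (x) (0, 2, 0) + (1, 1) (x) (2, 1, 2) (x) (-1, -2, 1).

Reconstruct entry (1,0,0) from the claimed factors: Σₗ aₗ[1]bₗ[0]cₗ[0] = (-1)·(-2)·(1) + (1)·(-2)·(0) + (1)·(2)·(-1) = 0, but T[1,0,0] = -2. The claim is false.

No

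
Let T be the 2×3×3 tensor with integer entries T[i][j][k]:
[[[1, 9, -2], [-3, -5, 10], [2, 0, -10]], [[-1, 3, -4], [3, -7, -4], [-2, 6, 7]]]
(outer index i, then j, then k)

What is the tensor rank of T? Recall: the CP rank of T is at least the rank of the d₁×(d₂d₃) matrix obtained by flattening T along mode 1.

3

Lower bound: in the mode-2 unfolding of T (rows indexed by j, columns by (i,k)) the 3×3 minor on rows j ∈ {0, 1, 2}, columns (i,k) ∈ {(0,0), (0,1), (0,2)} is det [[1, 9, -2], [-3, -5, 10], [2, 0, -10]] = -60 ≠ 0, so that unfolding has rank ≥ 3 and hence rank(T) ≥ 3 (CP rank is at least every unfolding rank, though it can be larger).
Upper bound: T is a sum of 3 rank-1 terms, T = [1, -1] ⊗ [0, 1, -1] ⊗ [-4, 2, 4] + [1, -1] ⊗ [1, 1, -2] ⊗ [1, 1, 2] + [2, 1] ⊗ [2, -2, 1] ⊗ [0, 2, -1] (written with every a and b primitive with positive leading entry and the scale carried by c; CP decompositions are not unique, and this one is verified by expanding entrywise), so rank(T) ≤ 3.
These bounds meet, so rank(T) = 3.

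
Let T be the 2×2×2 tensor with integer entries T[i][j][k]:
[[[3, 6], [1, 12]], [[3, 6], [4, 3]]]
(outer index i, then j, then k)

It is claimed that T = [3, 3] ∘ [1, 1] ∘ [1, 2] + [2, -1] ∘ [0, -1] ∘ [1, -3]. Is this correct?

Yes

Reconstruct entrywise from the claimed factors. For example, T[1,0,0] = 3 and Σₗ aₗ[1]bₗ[0]cₗ[0] = (3)·(1)·(1) + (-1)·(0)·(1) = 3; checking all 8 entries, every one matches. The claim holds.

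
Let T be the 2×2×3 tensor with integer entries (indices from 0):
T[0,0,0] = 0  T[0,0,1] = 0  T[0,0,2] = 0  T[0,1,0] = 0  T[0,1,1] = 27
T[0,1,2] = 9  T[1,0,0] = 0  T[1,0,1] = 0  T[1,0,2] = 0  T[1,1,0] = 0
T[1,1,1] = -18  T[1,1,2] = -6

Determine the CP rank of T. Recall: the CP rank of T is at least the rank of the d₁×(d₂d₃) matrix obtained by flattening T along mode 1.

1

Lower bound: T ≠ 0 (e.g. T[0,1,1] = 27), so rank(T) ≥ 1.
Upper bound: if T = a ⊗ b ⊗ c then every fibre of T is a multiple of the corresponding factor, so read the factors off the fibres through the nonzero entry T[0,1,1] = 27.
The mode-1 fibre T[:,1,1] = [27, -18] gives a = (3, -2) (primitive direction); the mode-2 fibre T[0,:,1] = [0, 27] gives b = (0, 1); then c[k] = T[0,1,k] / (a[0]·b[1]) = [0, 27, 9] / 3 = (0, 9, 3).
Expanding (3, -2) ⊗ (0, 1) ⊗ (0, 9, 3) reproduces all 12 entries of T, so T = (3, -2) ⊗ (0, 1) ⊗ (0, 9, 3) and rank(T) ≤ 1.
These bounds meet, so rank(T) = 1.
Check entry T[1,0,1] = 0: (-2)·(0)·(9) = 0.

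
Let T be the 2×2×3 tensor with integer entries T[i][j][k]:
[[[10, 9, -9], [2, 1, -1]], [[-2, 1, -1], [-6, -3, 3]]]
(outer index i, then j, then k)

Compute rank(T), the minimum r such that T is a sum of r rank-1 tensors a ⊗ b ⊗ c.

Lower bound: in the mode-2 unfolding of T (rows indexed by j, columns by (i,k)) the 2×2 minor on rows j ∈ {0, 1}, columns (i,k) ∈ {(0,0), (0,1)} is det [[10, 9], [2, 1]] = -8 ≠ 0, so that unfolding has rank ≥ 2 and hence rank(T) ≥ 2 (CP rank is at least every unfolding rank, though it can be larger).
Upper bound: with S_k = T[:,:,k], the two rank-1 terms a₁b₁ᵀ, a₂b₂ᵀ are the rank-1 members of the pencil x·S₀ + y·S₁.
det(x·S₀ + y·S₁) is −56·x² − 84·xy − 28·y² = (-28)·(x + y)(2·x + y), vanishing at (x:y) = (1:-1) and (1:-2).
M₁ = S₀ − S₁ = [[1, 1], [-3, -3]] = (1, -3)(1, 1)ᵀ and M₂ = S₀ − 2·S₁ = [[-8, 0], [-4, 0]] = (-4)·(2, 1)(1, 0)ᵀ, so take a₁ = (1, -3), b₁ = (1, 1), a₂ = (2, 1), b₂ = (1, 0).
Each slice is an integer combination of E₁ = a₁b₁ᵀ and E₂ = a₂b₂ᵀ: S₀ = 2·E₁ + 4·E₂, S₁ = E₁ + 4·E₂, S₂ = −E₁ − 4·E₂; reading off coefficients, c₁ = (2, 1, -1) and c₂ = (4, 4, -4).
Hence T = (1, -3) ⊗ (1, 1) ⊗ (2, 1, -1) + (2, 1) ⊗ (1, 0) ⊗ (4, 4, -4), so rank(T) ≤ 2.
These bounds meet, so rank(T) = 2.

2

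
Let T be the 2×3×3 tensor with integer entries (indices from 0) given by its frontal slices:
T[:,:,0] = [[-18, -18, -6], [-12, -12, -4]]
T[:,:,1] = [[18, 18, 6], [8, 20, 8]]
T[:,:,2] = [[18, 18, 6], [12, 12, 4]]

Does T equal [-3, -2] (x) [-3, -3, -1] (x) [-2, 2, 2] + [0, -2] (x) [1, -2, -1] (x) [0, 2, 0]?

Yes

Reconstruct entrywise from the claimed factors. For example, T[0,2,0] = -6 and Σₗ aₗ[0]bₗ[2]cₗ[0] = (-3)·(-1)·(-2) + (0)·(-1)·(0) = -6; checking all 18 entries, every one matches. The claim holds.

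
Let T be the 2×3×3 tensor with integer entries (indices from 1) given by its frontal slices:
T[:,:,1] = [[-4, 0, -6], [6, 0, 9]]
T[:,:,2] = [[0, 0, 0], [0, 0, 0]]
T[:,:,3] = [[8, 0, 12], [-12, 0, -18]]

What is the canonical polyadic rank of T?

1

Lower bound: T ≠ 0 (e.g. T[1,1,1] = -4), so rank(T) ≥ 1.
Upper bound: if T = a ∘ b ∘ c then every fibre of T is a multiple of the corresponding factor, so read the factors off the fibres through the nonzero entry T[1,1,1] = -4.
The mode-1 fibre T[:,1,1] = [-4, 6] gives a = [2, -3] (primitive direction); the mode-2 fibre T[1,:,1] = [-4, 0, -6] gives b = [2, 0, 3]; then c[k] = T[1,1,k] / (a[1]·b[1]) = [-4, 0, 8] / 4 = [-1, 0, 2].
Expanding [2, -3] ∘ [2, 0, 3] ∘ [-1, 0, 2] reproduces all 18 entries of T, so T = [2, -3] ∘ [2, 0, 3] ∘ [-1, 0, 2] and rank(T) ≤ 1.
These bounds meet, so rank(T) = 1.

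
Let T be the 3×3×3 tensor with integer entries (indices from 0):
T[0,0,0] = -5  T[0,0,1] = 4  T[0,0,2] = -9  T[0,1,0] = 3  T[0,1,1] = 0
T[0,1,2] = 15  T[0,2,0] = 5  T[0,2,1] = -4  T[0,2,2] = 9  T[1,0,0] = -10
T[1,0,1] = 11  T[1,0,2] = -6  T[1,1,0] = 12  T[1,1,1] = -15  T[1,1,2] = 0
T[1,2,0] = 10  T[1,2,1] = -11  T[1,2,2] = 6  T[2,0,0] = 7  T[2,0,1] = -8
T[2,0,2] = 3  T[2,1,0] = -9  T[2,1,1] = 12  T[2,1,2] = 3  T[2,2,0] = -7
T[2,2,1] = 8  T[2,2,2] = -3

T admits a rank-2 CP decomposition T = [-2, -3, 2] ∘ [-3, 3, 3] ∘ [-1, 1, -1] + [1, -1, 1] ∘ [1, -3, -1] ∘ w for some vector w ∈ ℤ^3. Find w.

Subtract the known terms from T to get the rank-1 residual R = [1, -1, 1] ∘ [1, -3, -1] ∘ w, so R[i,j,k] = a[i]·b[j]·w[k]. Pick indices with nonzero a[0]·b[0] = (1)·(1) = 1. Only the fibre through (0,0,·) is needed: R[0,0,:] = T[0,0,:] − Σₗ aₗ[0]bₗ[0]cₗ = [-5, 4, -9] − (-2)·(-3)·[-1, 1, -1] = [1, -2, -3]. Then w[k] = R[0,0,k] / 1 for each k, giving w = [1, -2, -3] / 1 = [1, -2, -3].

w = [1, -2, -3]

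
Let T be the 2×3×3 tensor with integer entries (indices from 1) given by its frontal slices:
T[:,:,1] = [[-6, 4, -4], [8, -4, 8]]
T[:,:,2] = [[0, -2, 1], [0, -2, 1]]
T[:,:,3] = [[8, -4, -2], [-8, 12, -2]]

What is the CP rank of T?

3

Lower bound: in the mode-2 unfolding of T (rows indexed by j, columns by (i,k)) the 3×3 minor on rows j ∈ {1, 2, 3}, columns (i,k) ∈ {(1,1), (1,2), (1,3)} is det [[-6, 0, 8], [4, -2, -4], [-4, 1, -2]] = -80 ≠ 0, so that unfolding has rank ≥ 3 and hence rank(T) ≥ 3 (CP rank is at least every unfolding rank, though it can be larger).
Upper bound: T is a sum of 3 rank-1 terms, T = [1, -2] ∘ [1, 0, 2] ∘ [-2, 0, 0] + [1, -1] ∘ [1, -1, 0] ∘ [-4, 0, 8] + [1, 1] ∘ [0, 2, -1] ∘ [0, -1, 2] (one valid choice — decompositions are not unique — normalised so each a, b is primitive with positive first nonzero entry; check it by expanding all entries), so rank(T) ≤ 3.
These bounds meet, so rank(T) = 3.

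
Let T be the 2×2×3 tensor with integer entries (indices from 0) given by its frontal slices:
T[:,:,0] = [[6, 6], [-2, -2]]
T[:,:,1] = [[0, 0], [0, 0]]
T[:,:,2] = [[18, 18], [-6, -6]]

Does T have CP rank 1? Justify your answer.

Yes

The mode-1 fibre T[:,0,0] = [6, -2] gives a = [3, -1] (primitive direction); the mode-2 fibre T[0,:,0] = [6, 6] gives b = [1, 1]; then c[k] = T[0,0,k] / (a[0]·b[0]) = [6, 0, 18] / 3 = [2, 0, 6].
Expanding [3, -1] ⊗ [1, 1] ⊗ [2, 0, 6] reproduces all 12 entries of T, so T = [3, -1] ⊗ [1, 1] ⊗ [2, 0, 6] and rank(T) ≤ 1.
Equivalently every frontal slice T[:,:,k] is c[k] times the rank-1 matrix [3, -1] ⊗ [1, 1]. So T has rank 1 (it is nonzero).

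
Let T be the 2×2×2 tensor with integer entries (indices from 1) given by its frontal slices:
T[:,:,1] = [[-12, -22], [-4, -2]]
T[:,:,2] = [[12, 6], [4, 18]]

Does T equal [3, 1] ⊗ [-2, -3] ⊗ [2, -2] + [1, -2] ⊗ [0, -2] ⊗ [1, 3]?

No

Reconstruct entry (1,2,1) from the claimed factors: Σₗ aₗ[1]bₗ[2]cₗ[1] = (3)·(-3)·(2) + (1)·(-2)·(1) = -20, but T[1,2,1] = -22. The claim is false.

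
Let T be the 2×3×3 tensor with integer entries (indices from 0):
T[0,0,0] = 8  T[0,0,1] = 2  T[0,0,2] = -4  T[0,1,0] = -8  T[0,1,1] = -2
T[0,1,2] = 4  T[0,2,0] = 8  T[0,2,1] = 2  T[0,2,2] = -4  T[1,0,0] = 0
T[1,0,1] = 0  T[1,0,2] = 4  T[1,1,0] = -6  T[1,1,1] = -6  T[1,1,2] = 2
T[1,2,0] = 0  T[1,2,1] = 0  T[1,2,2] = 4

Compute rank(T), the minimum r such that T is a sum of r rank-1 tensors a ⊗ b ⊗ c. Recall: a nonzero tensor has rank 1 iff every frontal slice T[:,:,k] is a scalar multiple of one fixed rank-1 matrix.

3

Lower bound: the mode-3 unfolding of T (rows indexed by k, columns by (i,j) = (0,0), (0,1), (0,2), (1,0), (1,1), (1,2)) is [[8, -8, 8, 0, -6, 0], [2, -2, 2, 0, -6, 0], [-4, 4, -4, 4, 2, 4]].
There the 3×3 minor on rows k ∈ {0, 1, 2}, columns (i,j) ∈ {(0,0), (1,0), (1,1)} is det [[8, 0, -6], [2, 0, -6], [-4, 4, 2]] = 144 ≠ 0, so this unfolding has rank ≥ 3; CP rank is at least every unfolding rank, so rank(T) ≥ 3. (Unfolding ranks only ever bound the CP rank from below — rank(T) can be strictly larger than all of them — so the matching upper bound has to come from an explicit 3-term decomposition.)
Upper bound: T is a sum of 3 rank-1 terms, T = [0, 1] ⊗ [1, 2, 1] ⊗ [-2, -2, 2] + [1, 1] ⊗ [1, -1, 1] ⊗ [4, 2, 0] + [2, -1] ⊗ [1, -1, 1] ⊗ [2, 0, -2] (written with every a and b primitive with positive leading entry and the scale carried by c; CP decompositions are not unique, and this one is verified by expanding entrywise), so rank(T) ≤ 3.
These bounds meet, so rank(T) = 3.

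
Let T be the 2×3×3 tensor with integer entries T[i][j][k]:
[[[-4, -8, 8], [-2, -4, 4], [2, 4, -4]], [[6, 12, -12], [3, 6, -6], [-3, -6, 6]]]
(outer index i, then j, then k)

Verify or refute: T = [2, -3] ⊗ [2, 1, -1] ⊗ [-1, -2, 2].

Yes

Reconstruct entrywise from the claimed factors. For example, T[0,2,0] = 2 and Σₗ aₗ[0]bₗ[2]cₗ[0] = (2)·(-1)·(-1) = 2; checking all 18 entries, every one matches. The claim holds.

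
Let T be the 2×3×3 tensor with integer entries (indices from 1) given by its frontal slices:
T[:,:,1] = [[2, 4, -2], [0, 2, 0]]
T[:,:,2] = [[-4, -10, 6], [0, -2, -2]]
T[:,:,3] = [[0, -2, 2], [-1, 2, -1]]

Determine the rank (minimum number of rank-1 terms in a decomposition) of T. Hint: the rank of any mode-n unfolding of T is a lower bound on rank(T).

Lower bound: the mode-3 unfolding of T (rows indexed by k, columns by (i,j) = (1,1), (1,2), (1,3), (2,1), (2,2), (2,3)) is [[2, 4, -2, 0, 2, 0], [-4, -10, 6, 0, -2, -2], [0, -2, 2, -1, 2, -1]].
There the 3×3 minor on rows k ∈ {1, 2, 3}, columns (i,j) ∈ {(1,1), (1,2), (2,1)} is det [[2, 4, 0], [-4, -10, 0], [0, -2, -1]] = 4 ≠ 0, so this unfolding has rank ≥ 3; CP rank is at least every unfolding rank, so rank(T) ≥ 3. (This is only a lower bound: in general the CP rank may exceed every unfolding rank, so we still need to exhibit 3 rank-1 terms summing to T.)
Upper bound: T is a sum of 3 rank-1 terms, T = [0, 1] ⊗ [1, 0, -1] ⊗ [-1, 2, -1] + [1, -1] ⊗ [0, 1, -1] ⊗ [0, -2, -2] + [2, 1] ⊗ [1, 2, -1] ⊗ [1, -2, 0] (written with every a and b primitive with positive leading entry and the scale carried by c; CP decompositions are not unique, and this one is verified by expanding entrywise), so rank(T) ≤ 3.
These bounds meet, so rank(T) = 3.

3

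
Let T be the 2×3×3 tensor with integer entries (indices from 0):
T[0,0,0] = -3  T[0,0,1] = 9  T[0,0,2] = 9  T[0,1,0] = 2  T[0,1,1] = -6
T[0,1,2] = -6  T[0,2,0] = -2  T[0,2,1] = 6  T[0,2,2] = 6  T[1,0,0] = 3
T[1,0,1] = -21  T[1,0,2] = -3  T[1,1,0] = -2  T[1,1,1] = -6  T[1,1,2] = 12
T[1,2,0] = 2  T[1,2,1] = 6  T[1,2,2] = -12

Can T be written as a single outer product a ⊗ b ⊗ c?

No

The mode-2 unfolding of T (rows indexed by j, columns by (i,k) = (0,0), (0,1), (0,2), (1,0), (1,1), (1,2)) is [[-3, 9, 9, 3, -21, -3], [2, -6, -6, -2, -6, 12], [-2, 6, 6, 2, 6, -12]].
There the 2×2 minor on rows j ∈ {0, 1}, columns (i,k) ∈ {(0,0), (1,1)} is det [[-3, -21], [2, -6]] = 60 ≠ 0, so this unfolding has rank ≥ 2; CP rank is at least every unfolding rank, so rank(T) ≥ 2.
In particular rank(T) ≥ 2 > 1, so T is not rank-1.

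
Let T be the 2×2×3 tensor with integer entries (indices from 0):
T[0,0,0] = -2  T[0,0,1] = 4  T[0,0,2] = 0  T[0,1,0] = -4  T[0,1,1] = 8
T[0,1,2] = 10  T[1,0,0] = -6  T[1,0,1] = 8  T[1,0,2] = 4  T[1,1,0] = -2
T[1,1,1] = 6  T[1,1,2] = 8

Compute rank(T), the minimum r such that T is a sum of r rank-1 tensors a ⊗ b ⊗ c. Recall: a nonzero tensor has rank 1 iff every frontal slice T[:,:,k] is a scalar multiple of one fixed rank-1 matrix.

Lower bound: in the mode-3 unfolding of T (rows indexed by k, columns by (i,j)) the 3×3 minor on rows k ∈ {0, 1, 2}, columns (i,j) ∈ {(0,0), (0,1), (1,0)} is det [[-2, -4, -6], [4, 8, 8], [0, 10, 4]] = -80 ≠ 0, so that unfolding has rank ≥ 3 and hence rank(T) ≥ 3 (CP rank is at least every unfolding rank, though it can be larger).
Upper bound: T is a sum of 3 rank-1 terms, T = [1, -2] ⊗ [2, -1] ⊗ [2, -2, 2] + [1, -1] ⊗ [2, -1] ⊗ [-2, 2, -4] + [1, 1] ⊗ [1, 2] ⊗ [-2, 4, 4] (one valid choice — decompositions are not unique — normalised so each a, b is primitive with positive first nonzero entry; check it by expanding all entries), so rank(T) ≤ 3.
These bounds meet, so rank(T) = 3.

3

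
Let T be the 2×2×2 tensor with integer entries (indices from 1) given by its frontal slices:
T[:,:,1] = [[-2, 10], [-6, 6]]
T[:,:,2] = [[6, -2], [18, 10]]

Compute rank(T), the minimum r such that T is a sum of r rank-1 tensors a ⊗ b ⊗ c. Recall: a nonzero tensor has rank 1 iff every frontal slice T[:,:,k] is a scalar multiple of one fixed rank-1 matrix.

Lower bound: the mode-3 unfolding of T (rows indexed by k, columns by (i,j) = (1,1), (1,2), (2,1), (2,2)) is [[-2, 10, -6, 6], [6, -2, 18, 10]].
There the 2×2 minor on rows k ∈ {1, 2}, columns (i,j) ∈ {(1,1), (1,2)} is det [[-2, 10], [6, -2]] = -56 ≠ 0, so this unfolding has rank ≥ 2; CP rank is at least every unfolding rank, so rank(T) ≥ 2. (Flattening ranks never certify an upper bound on CP rank; for that we must actually write T with 2 rank-1 terms.)
Upper bound — finding two terms. Write S_k = T[:,:,k] for the frontal slices: S₁ = [[-2, 10], [-6, 6]], S₂ = [[6, -2], [18, 10]].
If T = a₁ ⊗ b₁ ⊗ c₁ + a₂ ⊗ b₂ ⊗ c₂ then each S_k = c₁[k]·a₁b₁ᵀ + c₂[k]·a₂b₂ᵀ. S₁ and S₂ are linearly independent, so a₁b₁ᵀ and a₂b₂ᵀ must span the same plane of matrices: they are the rank-1 matrices of the form x·S₁ + y·S₂.
det(x·S₁ + y·S₂) is 48·x² − 176·xy + 96·y² = 16·(x − 3·y)(3·x − 2·y), vanishing at (x:y) = (3:1) and (2:3).
M₁ = 3·S₁ + S₂ = [[0, 28], [0, 28]] = 28·[1, 1][0, 1]ᵀ and M₂ = 2·S₁ + 3·S₂ = [[14, 14], [42, 42]] = 14·[1, 3][1, 1]ᵀ, so take a₁ = [1, 1], b₁ = [0, 1], a₂ = [1, 3], b₂ = [1, 1].
Each slice is an integer combination of E₁ = a₁b₁ᵀ and E₂ = a₂b₂ᵀ: S₁ = 12·E₁ − 2·E₂, S₂ = −8·E₁ + 6·E₂; reading off coefficients, c₁ = [12, -8] and c₂ = [-2, 6].
Hence T = [1, 1] ⊗ [0, 1] ⊗ [12, -8] + [1, 3] ⊗ [1, 1] ⊗ [-2, 6], so rank(T) ≤ 2.
These bounds meet, so rank(T) = 2.
Check entry T[2,1,1] = -6: (1)·(0)·(12) + (3)·(1)·(-2) = -6.

2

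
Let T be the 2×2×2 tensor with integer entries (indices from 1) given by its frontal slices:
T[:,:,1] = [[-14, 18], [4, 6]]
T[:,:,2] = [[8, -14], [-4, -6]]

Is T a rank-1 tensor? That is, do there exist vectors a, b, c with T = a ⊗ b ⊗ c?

The mode-2 unfolding of T (rows indexed by j, columns by (i,k) = (1,1), (1,2), (2,1), (2,2)) is [[-14, 8, 4, -4], [18, -14, 6, -6]].
There the 2×2 minor on rows j ∈ {1, 2}, columns (i,k) ∈ {(1,1), (1,2)} is det [[-14, 8], [18, -14]] = 52 ≠ 0, so this unfolding has rank ≥ 2; CP rank is at least every unfolding rank, so rank(T) ≥ 2.
In particular rank(T) ≥ 2 > 1, so T is not rank-1.

No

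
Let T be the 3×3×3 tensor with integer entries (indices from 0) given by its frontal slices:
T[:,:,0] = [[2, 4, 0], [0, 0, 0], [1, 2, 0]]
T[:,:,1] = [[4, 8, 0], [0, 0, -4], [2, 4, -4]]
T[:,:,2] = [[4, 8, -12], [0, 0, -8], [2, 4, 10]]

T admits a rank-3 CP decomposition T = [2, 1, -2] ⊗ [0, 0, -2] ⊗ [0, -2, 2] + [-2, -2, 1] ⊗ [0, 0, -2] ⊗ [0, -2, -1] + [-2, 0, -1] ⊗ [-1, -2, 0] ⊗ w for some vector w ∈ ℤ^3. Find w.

w = [1, 2, 2]

Subtract the known terms from T to get the rank-1 residual R = [-2, 0, -1] ⊗ [-1, -2, 0] ⊗ w, so R[i,j,k] = a[i]·b[j]·w[k]. Pick indices with nonzero a[0]·b[0] = (-2)·(-1) = 2. Only the fibre through (0,0,·) is needed: R[0,0,:] = T[0,0,:] − Σₗ aₗ[0]bₗ[0]cₗ = [2, 4, 4] − (2)·(0)·[0, -2, 2] − (-2)·(0)·[0, -2, -1] = [2, 4, 4]. Then w[k] = R[0,0,k] / 2 for each k, giving w = [2, 4, 4] / 2 = [1, 2, 2].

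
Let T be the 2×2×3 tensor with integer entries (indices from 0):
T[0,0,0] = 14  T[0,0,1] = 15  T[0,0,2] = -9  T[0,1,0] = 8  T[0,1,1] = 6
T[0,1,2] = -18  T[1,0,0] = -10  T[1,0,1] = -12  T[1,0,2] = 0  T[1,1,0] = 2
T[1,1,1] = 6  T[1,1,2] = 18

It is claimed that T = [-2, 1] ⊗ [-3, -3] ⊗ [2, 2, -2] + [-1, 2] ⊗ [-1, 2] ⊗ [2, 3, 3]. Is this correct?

Yes

Reconstruct entrywise from the claimed factors. For example, T[0,1,1] = 6 and Σₗ aₗ[0]bₗ[1]cₗ[1] = (-2)·(-3)·(2) + (-1)·(2)·(3) = 6; checking all 12 entries, every one matches. The claim holds.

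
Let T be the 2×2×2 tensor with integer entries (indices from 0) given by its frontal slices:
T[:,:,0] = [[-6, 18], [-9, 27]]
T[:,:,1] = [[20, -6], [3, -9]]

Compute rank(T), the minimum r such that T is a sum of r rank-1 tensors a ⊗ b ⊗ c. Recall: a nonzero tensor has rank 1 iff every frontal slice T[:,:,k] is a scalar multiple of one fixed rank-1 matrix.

2

Lower bound: the mode-3 unfolding of T (rows indexed by k, columns by (i,j) = (0,0), (0,1), (1,0), (1,1)) is [[-6, 18, -9, 27], [20, -6, 3, -9]].
There the 2×2 minor on rows k ∈ {0, 1}, columns (i,j) ∈ {(0,0), (0,1)} is det [[-6, 18], [20, -6]] = -324 ≠ 0, so this unfolding has rank ≥ 2; CP rank is at least every unfolding rank, so rank(T) ≥ 2. (Unfolding ranks only ever bound the CP rank from below — rank(T) can be strictly larger than all of them — so the matching upper bound has to come from an explicit 2-term decomposition.)
Upper bound — finding two terms. Write S_k = T[:,:,k] for the frontal slices: S₀ = [[-6, 18], [-9, 27]], S₁ = [[20, -6], [3, -9]].
If T = a₁ ⊗ b₁ ⊗ c₁ + a₂ ⊗ b₂ ⊗ c₂ then each S_k = c₁[k]·a₁b₁ᵀ + c₂[k]·a₂b₂ᵀ. S₀ and S₁ are linearly independent, so a₁b₁ᵀ and a₂b₂ᵀ must span the same plane of matrices: they are the rank-1 matrices of the form x·S₀ + y·S₁.
det(x·S₀ + y·S₁) is 486·xy − 162·y² = 162·(3·x − y)(y), vanishing at (x:y) = (1:3) and (1:0).
M₁ = S₀ + 3·S₁ = [[54, 0], [0, 0]] = 54·[1, 0][1, 0]ᵀ and M₂ = S₀ = [[-6, 18], [-9, 27]] = (-3)·[2, 3][1, -3]ᵀ, so take a₁ = [1, 0], b₁ = [1, 0], a₂ = [2, 3], b₂ = [1, -3].
Each slice is an integer combination of E₁ = a₁b₁ᵀ and E₂ = a₂b₂ᵀ: S₀ = −3·E₂, S₁ = 18·E₁ + E₂; reading off coefficients, c₁ = [0, 18] and c₂ = [-3, 1].
Hence T = [1, 0] ⊗ [1, 0] ⊗ [0, 18] + [2, 3] ⊗ [1, -3] ⊗ [-3, 1], so rank(T) ≤ 2.
These bounds meet, so rank(T) = 2.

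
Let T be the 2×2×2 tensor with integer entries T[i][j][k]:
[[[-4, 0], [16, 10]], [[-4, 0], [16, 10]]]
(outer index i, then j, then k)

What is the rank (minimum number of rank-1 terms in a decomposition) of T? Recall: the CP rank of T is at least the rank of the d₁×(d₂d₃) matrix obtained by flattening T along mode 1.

2

Lower bound: in the mode-2 unfolding of T (rows indexed by j, columns by (i,k)) the 2×2 minor on rows j ∈ {0, 1}, columns (i,k) ∈ {(0,0), (0,1)} is det [[-4, 0], [16, 10]] = -40 ≠ 0, so that unfolding has rank ≥ 2 and hence rank(T) ≥ 2 (CP rank is at least every unfolding rank, though it can be larger).
Upper bound: T[i,:,:] = a[i]·M for every slice, with a = [1, 1] and M = [[-4, 0], [16, 10]] (rows j, columns k).
Splitting M by its rows (j = 0, 1), M = [1, 0][-4, 0]ᵀ + [0, 1][16, 10]ᵀ.
Hence T = [1, 1] ⊗ [1, 0] ⊗ [-4, 0] + [1, 1] ⊗ [0, 1] ⊗ [16, 10], so rank(T) ≤ 2.
These bounds meet, so rank(T) = 2.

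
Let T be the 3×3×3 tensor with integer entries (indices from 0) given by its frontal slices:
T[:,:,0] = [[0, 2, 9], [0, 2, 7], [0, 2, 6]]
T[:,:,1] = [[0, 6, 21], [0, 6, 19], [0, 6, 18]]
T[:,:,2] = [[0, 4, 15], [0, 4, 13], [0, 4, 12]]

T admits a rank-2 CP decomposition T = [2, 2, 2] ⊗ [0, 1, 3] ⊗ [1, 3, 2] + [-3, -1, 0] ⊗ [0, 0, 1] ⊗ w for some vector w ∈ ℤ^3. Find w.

w = [-1, -1, -1]

Subtract the known terms from T to get the rank-1 residual R = [-3, -1, 0] ⊗ [0, 0, 1] ⊗ w, so R[i,j,k] = a[i]·b[j]·w[k]. Pick indices with nonzero a[0]·b[2] = (-3)·(1) = -3. Only the fibre through (0,2,·) is needed: R[0,2,:] = T[0,2,:] − Σₗ aₗ[0]bₗ[2]cₗ = [9, 21, 15] − (2)·(3)·[1, 3, 2] = [3, 3, 3]. Then w[k] = R[0,2,k] / -3 for each k, giving w = [3, 3, 3] / -3 = [-1, -1, -1].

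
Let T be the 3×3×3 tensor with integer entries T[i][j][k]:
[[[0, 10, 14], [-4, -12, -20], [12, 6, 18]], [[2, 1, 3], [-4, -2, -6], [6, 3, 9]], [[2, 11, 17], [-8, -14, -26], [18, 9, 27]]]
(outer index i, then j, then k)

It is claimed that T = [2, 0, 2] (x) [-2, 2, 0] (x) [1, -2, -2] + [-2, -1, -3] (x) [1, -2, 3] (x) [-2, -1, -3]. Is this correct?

Reconstruct entrywise from the claimed factors. For example, T[1,2,1] = 3 and Σₗ aₗ[1]bₗ[2]cₗ[1] = (0)·(0)·(-2) + (-1)·(3)·(-1) = 3; checking all 27 entries, every one matches. The claim holds.

Yes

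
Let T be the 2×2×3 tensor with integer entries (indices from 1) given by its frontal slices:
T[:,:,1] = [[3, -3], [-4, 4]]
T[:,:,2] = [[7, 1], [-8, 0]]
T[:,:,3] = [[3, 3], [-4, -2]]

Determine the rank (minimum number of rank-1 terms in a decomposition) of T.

Lower bound: the mode-3 unfolding of T (rows indexed by k, columns by (i,j) = (1,1), (1,2), (2,1), (2,2)) is [[3, -3, -4, 4], [7, 1, -8, 0], [3, 3, -4, -2]].
There the 3×3 minor on rows k ∈ {1, 2, 3}, columns (i,j) ∈ {(1,1), (1,2), (2,1)} is det [[3, -3, -4], [7, 1, -8], [3, 3, -4]] = -24 ≠ 0, so this unfolding has rank ≥ 3; CP rank is at least every unfolding rank, so rank(T) ≥ 3. (This is only a lower bound: in general the CP rank may exceed every unfolding rank, so we still need to exhibit 3 rank-1 terms summing to T.)
Upper bound: T is a sum of 3 rank-1 terms, T = (1, -1) ⊗ (0, 1) ⊗ (-2, 4, 4) + (1, -1) ⊗ (2, -1) ⊗ (2, 4, 2) + (1, 0) ⊗ (1, -1) ⊗ (-1, -1, -1) (written with every a and b primitive with positive leading entry and the scale carried by c; CP decompositions are not unique, and this one is verified by expanding entrywise), so rank(T) ≤ 3.
These bounds meet, so rank(T) = 3.

3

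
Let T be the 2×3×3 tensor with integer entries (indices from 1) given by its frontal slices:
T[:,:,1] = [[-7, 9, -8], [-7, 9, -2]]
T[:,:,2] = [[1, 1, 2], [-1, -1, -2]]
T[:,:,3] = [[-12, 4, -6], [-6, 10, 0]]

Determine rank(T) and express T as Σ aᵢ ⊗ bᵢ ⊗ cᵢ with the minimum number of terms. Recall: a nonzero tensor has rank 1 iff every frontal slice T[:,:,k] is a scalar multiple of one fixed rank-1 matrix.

rank(T) = 3

Lower bound: the mode-2 unfolding of T (rows indexed by j, columns by (i,k) = (1,1), (1,2), (1,3), (2,1), (2,2), (2,3)) is [[-7, 1, -12, -7, -1, -6], [9, 1, 4, 9, -1, 10], [-8, 2, -6, -2, -2, 0]].
There the 3×3 minor on rows j ∈ {1, 2, 3}, columns (i,k) ∈ {(1,1), (1,2), (1,3)} is det [[-7, 1, -12], [9, 1, 4], [-8, 2, -6]] = -192 ≠ 0, so this unfolding has rank ≥ 3; CP rank is at least every unfolding rank, so rank(T) ≥ 3. (This is only a lower bound: in general the CP rank may exceed every unfolding rank, so we still need to exhibit 3 rank-1 terms summing to T.)
Upper bound: T is a sum of 3 rank-1 terms, T = (1, -1) ⊗ (1, 1, 2) ⊗ (-1, 1, -2) + (1, 0) ⊗ (1, 1, -1) ⊗ (2, 0, -2) + (1, 1) ⊗ (2, -2, 1) ⊗ (-4, 0, -4) (one valid choice — decompositions are not unique — normalised so each a, b is primitive with positive first nonzero entry; check it by expanding all entries), so rank(T) ≤ 3.
These bounds meet, so rank(T) = 3.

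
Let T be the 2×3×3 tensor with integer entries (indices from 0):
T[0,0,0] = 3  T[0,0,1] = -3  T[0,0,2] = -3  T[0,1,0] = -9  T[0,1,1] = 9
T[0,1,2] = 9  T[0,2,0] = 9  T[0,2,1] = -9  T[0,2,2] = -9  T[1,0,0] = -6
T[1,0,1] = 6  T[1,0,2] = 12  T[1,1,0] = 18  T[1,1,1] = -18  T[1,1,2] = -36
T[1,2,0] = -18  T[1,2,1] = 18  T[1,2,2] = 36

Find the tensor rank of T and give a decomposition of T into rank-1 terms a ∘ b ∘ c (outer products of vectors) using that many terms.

Lower bound: the mode-1 unfolding of T (rows indexed by i, columns by (j,k) = (0,0), (0,1), (0,2), (1,0), (1,1), (1,2), (2,0), (2,1), (2,2)) is [[3, -3, -3, -9, 9, 9, 9, -9, -9], [-6, 6, 12, 18, -18, -36, -18, 18, 36]].
There the 2×2 minor on rows i ∈ {0, 1}, columns (j,k) ∈ {(0,0), (0,2)} is det [[3, -3], [-6, 12]] = 18 ≠ 0, so this unfolding has rank ≥ 2; CP rank is at least every unfolding rank, so rank(T) ≥ 2. (This is only a lower bound: in general the CP rank may exceed every unfolding rank, so we still need to exhibit 2 rank-1 terms summing to T.)
Upper bound — finding two terms. Every mode-2 slice of T is a multiple of one matrix: T[:,j,:] = b[j]·M with b = (1, -3, 3) and M = [[3, -3, -3], [-6, 6, 12]] (rows indexed by i, columns by k). So it suffices to write M as a sum of two rank-1 matrices.
Splitting M by its rows (i = 0, 1), M = (1, 0)(3, -3, -3)ᵀ + (0, 1)(-6, 6, 12)ᵀ.
Hence T = (1, 0) ∘ (1, -3, 3) ∘ (3, -3, -3) + (0, 1) ∘ (1, -3, 3) ∘ (-6, 6, 12), so rank(T) ≤ 2.
These bounds meet, so rank(T) = 2.
Check entry T[1,2,1] = 18: (0)·(3)·(-3) + (1)·(3)·(6) = 18.

rank(T) = 2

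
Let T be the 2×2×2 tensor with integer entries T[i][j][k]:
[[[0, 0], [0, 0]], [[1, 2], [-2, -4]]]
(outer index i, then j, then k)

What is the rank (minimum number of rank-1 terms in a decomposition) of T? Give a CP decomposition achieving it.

rank(T) = 1

Lower bound: T ≠ 0 (e.g. T[1,0,0] = 1), so rank(T) ≥ 1.
Upper bound: if T = a ⊗ b ⊗ c then every fibre of T is a multiple of the corresponding factor, so read the factors off the fibres through the nonzero entry T[1,0,0] = 1.
The mode-1 fibre T[:,0,0] = [0, 1] gives a = (0, 1) (primitive direction); the mode-2 fibre T[1,:,0] = [1, -2] gives b = (1, -2); then c[k] = T[1,0,k] / (a[1]·b[0]) = [1, 2] / 1 = (1, 2).
Expanding (0, 1) ⊗ (1, -2) ⊗ (1, 2) reproduces all 8 entries of T, so T = (0, 1) ⊗ (1, -2) ⊗ (1, 2) and rank(T) ≤ 1.
These bounds meet, so rank(T) = 1.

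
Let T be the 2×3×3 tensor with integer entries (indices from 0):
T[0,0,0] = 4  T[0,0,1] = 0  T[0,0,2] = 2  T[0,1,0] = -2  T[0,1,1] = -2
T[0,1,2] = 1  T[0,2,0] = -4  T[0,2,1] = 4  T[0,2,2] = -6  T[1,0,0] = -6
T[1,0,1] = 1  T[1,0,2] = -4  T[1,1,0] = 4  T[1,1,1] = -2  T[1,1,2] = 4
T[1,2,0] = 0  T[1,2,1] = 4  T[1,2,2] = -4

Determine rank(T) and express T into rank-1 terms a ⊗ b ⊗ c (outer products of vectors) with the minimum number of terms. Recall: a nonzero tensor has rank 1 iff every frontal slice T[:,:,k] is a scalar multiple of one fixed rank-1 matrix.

Lower bound: the mode-2 unfolding of T (rows indexed by j, columns by (i,k) = (0,0), (0,1), (0,2), (1,0), (1,1), (1,2)) is [[4, 0, 2, -6, 1, -4], [-2, -2, 1, 4, -2, 4], [-4, 4, -6, 0, 4, -4]].
There the 3×3 minor on rows j ∈ {0, 1, 2}, columns (i,k) ∈ {(0,0), (0,1), (1,0)} is det [[4, 0, -6], [-2, -2, 4], [-4, 4, 0]] = 32 ≠ 0, so this unfolding has rank ≥ 3; CP rank is at least every unfolding rank, so rank(T) ≥ 3. (This is only a lower bound: in general the CP rank may exceed every unfolding rank, so we still need to exhibit 3 rank-1 terms summing to T.)
Upper bound: T is a sum of 3 rank-1 terms, T = [0, 1] ⊗ [1, -1, 2] ⊗ [-2, 1, -2] + [1, -1] ⊗ [2, -1, -2] ⊗ [2, 0, 1] + [2, 1] ⊗ [0, 1, -2] ⊗ [0, -1, 1] (written with every a and b primitive with positive leading entry and the scale carried by c; CP decompositions are not unique, and this one is verified by expanding entrywise), so rank(T) ≤ 3.
These bounds meet, so rank(T) = 3.

rank(T) = 3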